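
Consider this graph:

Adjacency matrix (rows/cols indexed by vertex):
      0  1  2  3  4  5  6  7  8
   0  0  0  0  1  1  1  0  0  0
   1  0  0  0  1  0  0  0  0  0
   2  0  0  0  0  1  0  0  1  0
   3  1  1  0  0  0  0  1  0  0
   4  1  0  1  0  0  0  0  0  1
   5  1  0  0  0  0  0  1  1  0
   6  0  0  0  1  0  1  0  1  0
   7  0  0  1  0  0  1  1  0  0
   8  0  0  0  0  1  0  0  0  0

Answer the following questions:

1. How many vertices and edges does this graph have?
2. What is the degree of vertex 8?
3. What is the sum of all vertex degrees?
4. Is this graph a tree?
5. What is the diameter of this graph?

Count: 9 vertices, 11 edges.
Vertex 8 has neighbors [4], degree = 1.
Handshaking lemma: 2 * 11 = 22.
A tree on 9 vertices has 8 edges. This graph has 11 edges (3 extra). Not a tree.
Diameter (longest shortest path) = 4.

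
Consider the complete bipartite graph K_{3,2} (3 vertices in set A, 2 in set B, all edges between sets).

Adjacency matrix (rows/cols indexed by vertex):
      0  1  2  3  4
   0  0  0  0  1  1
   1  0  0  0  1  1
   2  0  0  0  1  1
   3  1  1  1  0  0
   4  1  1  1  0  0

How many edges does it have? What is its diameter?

K_{3,2} has 3 * 2 = 6 edges.
Any vertex reaches any opposite-side vertex in 1 step; same-side vertices reach in 2 steps via any opposite-side vertex.
Diameter = 2.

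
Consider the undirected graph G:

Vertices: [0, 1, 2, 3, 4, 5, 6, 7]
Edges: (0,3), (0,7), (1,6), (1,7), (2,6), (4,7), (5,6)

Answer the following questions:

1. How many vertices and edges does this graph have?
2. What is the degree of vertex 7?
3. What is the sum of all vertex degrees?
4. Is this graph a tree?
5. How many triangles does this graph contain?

Count: 8 vertices, 7 edges.
Vertex 7 has neighbors [0, 1, 4], degree = 3.
Handshaking lemma: 2 * 7 = 14.
A graph is a tree iff it is connected and has exactly n-1 edges. This graph is connected (all 8 vertices in one component) and has 8-1 = 7 edges. It is a tree.
Number of triangles = 0.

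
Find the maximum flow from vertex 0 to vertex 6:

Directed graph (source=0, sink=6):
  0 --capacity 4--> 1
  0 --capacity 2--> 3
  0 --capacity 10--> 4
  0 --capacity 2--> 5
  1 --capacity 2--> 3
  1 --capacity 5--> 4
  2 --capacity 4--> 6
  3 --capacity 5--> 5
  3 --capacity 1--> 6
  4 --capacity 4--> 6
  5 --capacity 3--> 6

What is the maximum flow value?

Computing max flow:
  Flow on (0->1): 2/4
  Flow on (0->3): 2/2
  Flow on (0->4): 4/10
  Flow on (1->3): 2/2
  Flow on (3->5): 3/5
  Flow on (3->6): 1/1
  Flow on (4->6): 4/4
  Flow on (5->6): 3/3
Maximum flow = 8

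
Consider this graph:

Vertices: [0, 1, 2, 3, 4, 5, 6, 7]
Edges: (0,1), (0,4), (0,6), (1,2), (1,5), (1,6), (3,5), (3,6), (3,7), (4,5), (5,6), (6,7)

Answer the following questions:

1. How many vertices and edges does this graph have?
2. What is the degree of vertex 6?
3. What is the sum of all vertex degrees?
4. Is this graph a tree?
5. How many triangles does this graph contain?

Count: 8 vertices, 12 edges.
Vertex 6 has neighbors [0, 1, 3, 5, 7], degree = 5.
Handshaking lemma: 2 * 12 = 24.
A tree on 8 vertices has 7 edges. This graph has 12 edges (5 extra). Not a tree.
Number of triangles = 4.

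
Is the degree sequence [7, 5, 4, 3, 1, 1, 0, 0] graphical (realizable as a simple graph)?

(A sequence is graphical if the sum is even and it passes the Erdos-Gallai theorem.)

Sum of degrees = 21. Sum is odd, so the sequence is NOT graphical.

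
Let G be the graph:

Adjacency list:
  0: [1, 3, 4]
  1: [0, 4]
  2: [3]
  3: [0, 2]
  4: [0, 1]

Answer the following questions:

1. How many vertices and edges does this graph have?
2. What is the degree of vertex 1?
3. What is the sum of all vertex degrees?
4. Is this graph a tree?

Count: 5 vertices, 5 edges.
Vertex 1 has neighbors [0, 4], degree = 2.
Handshaking lemma: 2 * 5 = 10.
A tree on 5 vertices has 4 edges. This graph has 5 edges (1 extra). Not a tree.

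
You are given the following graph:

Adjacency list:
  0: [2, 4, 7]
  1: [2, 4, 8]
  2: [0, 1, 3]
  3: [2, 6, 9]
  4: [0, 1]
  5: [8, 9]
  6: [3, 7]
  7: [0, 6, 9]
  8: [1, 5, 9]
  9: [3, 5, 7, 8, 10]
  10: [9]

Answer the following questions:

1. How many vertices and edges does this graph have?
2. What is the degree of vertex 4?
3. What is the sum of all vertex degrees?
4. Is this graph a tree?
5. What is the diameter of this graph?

Count: 11 vertices, 15 edges.
Vertex 4 has neighbors [0, 1], degree = 2.
Handshaking lemma: 2 * 15 = 30.
A tree on 11 vertices has 10 edges. This graph has 15 edges (5 extra). Not a tree.
Diameter (longest shortest path) = 4.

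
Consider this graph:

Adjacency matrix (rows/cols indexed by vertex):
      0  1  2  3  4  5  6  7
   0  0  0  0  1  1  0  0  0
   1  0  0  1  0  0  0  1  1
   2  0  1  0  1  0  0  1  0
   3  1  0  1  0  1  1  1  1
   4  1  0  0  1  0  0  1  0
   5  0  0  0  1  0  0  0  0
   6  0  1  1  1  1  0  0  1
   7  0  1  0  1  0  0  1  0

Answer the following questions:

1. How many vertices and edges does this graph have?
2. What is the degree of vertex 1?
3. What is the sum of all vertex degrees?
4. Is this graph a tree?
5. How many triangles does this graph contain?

Count: 8 vertices, 13 edges.
Vertex 1 has neighbors [2, 6, 7], degree = 3.
Handshaking lemma: 2 * 13 = 26.
A tree on 8 vertices has 7 edges. This graph has 13 edges (6 extra). Not a tree.
Number of triangles = 6.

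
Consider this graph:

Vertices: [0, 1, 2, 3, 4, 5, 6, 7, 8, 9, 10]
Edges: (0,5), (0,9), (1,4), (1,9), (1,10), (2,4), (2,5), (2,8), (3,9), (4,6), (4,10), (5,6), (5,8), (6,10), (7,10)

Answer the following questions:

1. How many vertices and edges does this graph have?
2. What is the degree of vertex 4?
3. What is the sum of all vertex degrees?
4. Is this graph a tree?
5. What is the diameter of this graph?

Count: 11 vertices, 15 edges.
Vertex 4 has neighbors [1, 2, 6, 10], degree = 4.
Handshaking lemma: 2 * 15 = 30.
A tree on 11 vertices has 10 edges. This graph has 15 edges (5 extra). Not a tree.
Diameter (longest shortest path) = 4.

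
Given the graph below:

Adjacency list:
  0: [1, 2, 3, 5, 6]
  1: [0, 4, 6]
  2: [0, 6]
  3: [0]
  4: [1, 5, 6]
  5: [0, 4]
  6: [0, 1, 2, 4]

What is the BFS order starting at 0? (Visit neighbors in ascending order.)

BFS from vertex 0 (neighbors processed in ascending order):
Visit order: 0, 1, 2, 3, 5, 6, 4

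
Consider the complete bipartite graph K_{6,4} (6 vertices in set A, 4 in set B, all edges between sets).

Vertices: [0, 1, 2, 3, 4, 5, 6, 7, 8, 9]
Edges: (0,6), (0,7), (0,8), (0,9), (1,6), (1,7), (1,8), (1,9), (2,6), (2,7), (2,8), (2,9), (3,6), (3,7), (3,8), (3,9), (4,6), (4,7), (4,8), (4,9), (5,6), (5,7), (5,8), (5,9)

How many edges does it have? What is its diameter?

K_{6,4} has 6 * 4 = 24 edges.
Any vertex reaches any opposite-side vertex in 1 step; same-side vertices reach in 2 steps via any opposite-side vertex.
Diameter = 2.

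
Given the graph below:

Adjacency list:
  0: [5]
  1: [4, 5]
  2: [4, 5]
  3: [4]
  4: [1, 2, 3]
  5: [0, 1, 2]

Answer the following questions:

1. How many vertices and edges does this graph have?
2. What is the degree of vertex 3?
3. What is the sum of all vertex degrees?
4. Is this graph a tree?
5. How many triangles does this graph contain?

Count: 6 vertices, 6 edges.
Vertex 3 has neighbors [4], degree = 1.
Handshaking lemma: 2 * 6 = 12.
A tree on 6 vertices has 5 edges. This graph has 6 edges (1 extra). Not a tree.
Number of triangles = 0.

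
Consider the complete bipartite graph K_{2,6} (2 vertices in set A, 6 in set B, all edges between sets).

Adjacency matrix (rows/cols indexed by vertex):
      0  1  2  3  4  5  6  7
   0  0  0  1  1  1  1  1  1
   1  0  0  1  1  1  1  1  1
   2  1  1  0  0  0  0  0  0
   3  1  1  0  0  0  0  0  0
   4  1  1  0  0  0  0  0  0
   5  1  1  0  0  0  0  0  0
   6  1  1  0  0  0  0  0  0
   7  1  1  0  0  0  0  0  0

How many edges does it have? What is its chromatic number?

K_{2,6} has 2 * 6 = 12 edges.
Bipartite graphs have chromatic number 2 (color each partition differently).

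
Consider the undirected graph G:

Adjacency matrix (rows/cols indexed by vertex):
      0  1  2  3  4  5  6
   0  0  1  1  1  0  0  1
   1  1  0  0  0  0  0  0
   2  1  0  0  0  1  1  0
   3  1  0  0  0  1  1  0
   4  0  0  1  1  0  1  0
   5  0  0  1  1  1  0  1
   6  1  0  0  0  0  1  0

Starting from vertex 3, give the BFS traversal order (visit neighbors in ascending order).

BFS from vertex 3 (neighbors processed in ascending order):
Visit order: 3, 0, 4, 5, 1, 2, 6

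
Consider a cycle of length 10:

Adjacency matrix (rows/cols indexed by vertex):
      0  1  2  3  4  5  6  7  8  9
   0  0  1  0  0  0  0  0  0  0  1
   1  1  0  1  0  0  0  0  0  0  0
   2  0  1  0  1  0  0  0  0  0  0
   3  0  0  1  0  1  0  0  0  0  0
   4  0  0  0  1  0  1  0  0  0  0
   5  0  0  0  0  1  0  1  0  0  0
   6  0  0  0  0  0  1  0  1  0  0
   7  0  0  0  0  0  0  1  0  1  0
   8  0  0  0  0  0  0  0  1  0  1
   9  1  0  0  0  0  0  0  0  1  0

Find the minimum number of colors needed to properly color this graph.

This is an even cycle (C_10). Even cycles are bipartite.
Chromatic number = 2.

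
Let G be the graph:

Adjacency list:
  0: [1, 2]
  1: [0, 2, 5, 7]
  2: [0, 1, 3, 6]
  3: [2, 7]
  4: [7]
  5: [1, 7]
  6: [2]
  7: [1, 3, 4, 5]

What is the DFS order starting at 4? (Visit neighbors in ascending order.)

DFS from vertex 4 (neighbors processed in ascending order):
Visit order: 4, 7, 1, 0, 2, 3, 6, 5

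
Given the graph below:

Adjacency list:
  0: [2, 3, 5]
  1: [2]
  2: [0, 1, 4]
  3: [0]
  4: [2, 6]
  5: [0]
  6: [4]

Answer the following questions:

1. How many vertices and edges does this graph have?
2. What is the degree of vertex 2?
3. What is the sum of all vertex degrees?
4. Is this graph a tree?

Count: 7 vertices, 6 edges.
Vertex 2 has neighbors [0, 1, 4], degree = 3.
Handshaking lemma: 2 * 6 = 12.
A graph is a tree iff it is connected and has exactly n-1 edges. This graph is connected (all 7 vertices in one component) and has 7-1 = 6 edges. It is a tree.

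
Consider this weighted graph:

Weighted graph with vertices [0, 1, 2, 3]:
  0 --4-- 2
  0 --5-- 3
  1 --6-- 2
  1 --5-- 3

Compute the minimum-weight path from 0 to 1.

Using Dijkstra's algorithm from vertex 0:
Shortest path: 0 -> 2 -> 1
Total weight: 4 + 6 = 10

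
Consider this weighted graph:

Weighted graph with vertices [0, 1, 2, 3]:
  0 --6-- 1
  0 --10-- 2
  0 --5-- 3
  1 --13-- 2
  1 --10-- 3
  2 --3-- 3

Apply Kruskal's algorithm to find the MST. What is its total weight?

Applying Kruskal's algorithm (sort edges by weight, add if no cycle):
  Add (2,3) w=3
  Add (0,3) w=5
  Add (0,1) w=6
  Skip (0,2) w=10 (creates cycle)
  Skip (1,3) w=10 (creates cycle)
  Skip (1,2) w=13 (creates cycle)
MST weight = 14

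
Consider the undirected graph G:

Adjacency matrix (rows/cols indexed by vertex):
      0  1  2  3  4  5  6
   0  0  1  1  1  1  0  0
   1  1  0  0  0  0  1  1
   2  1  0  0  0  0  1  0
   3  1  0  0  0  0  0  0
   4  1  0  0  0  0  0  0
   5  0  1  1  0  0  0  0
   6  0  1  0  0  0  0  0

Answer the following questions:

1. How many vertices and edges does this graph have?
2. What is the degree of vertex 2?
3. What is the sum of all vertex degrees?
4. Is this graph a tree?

Count: 7 vertices, 7 edges.
Vertex 2 has neighbors [0, 5], degree = 2.
Handshaking lemma: 2 * 7 = 14.
A tree on 7 vertices has 6 edges. This graph has 7 edges (1 extra). Not a tree.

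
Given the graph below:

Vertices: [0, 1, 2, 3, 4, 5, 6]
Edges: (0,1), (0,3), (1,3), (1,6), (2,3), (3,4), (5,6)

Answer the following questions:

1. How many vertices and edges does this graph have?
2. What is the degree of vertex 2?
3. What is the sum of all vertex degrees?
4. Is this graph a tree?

Count: 7 vertices, 7 edges.
Vertex 2 has neighbors [3], degree = 1.
Handshaking lemma: 2 * 7 = 14.
A tree on 7 vertices has 6 edges. This graph has 7 edges (1 extra). Not a tree.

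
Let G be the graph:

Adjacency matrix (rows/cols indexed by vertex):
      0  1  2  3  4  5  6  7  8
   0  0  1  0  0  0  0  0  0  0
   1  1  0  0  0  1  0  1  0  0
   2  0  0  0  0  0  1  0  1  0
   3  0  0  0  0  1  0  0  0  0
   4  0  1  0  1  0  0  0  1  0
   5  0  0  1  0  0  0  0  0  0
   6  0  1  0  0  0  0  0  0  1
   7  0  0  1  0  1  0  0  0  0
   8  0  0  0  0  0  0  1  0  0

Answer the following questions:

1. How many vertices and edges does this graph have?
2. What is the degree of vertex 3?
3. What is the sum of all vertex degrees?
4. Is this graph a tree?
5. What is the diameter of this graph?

Count: 9 vertices, 8 edges.
Vertex 3 has neighbors [4], degree = 1.
Handshaking lemma: 2 * 8 = 16.
A graph is a tree iff it is connected and has exactly n-1 edges. This graph is connected (all 9 vertices in one component) and has 9-1 = 8 edges. It is a tree.
Diameter (longest shortest path) = 6.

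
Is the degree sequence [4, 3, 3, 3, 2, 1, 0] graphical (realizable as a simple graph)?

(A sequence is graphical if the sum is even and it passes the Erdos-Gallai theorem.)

Sum of degrees = 16. Sum is even and passes Erdos-Gallai. The sequence IS graphical.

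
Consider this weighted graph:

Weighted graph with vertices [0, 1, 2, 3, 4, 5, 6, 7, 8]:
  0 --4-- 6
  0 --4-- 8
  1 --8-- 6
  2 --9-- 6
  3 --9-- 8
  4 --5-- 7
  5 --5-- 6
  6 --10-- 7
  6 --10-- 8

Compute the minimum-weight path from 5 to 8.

Using Dijkstra's algorithm from vertex 5:
Shortest path: 5 -> 6 -> 0 -> 8
Total weight: 5 + 4 + 4 = 13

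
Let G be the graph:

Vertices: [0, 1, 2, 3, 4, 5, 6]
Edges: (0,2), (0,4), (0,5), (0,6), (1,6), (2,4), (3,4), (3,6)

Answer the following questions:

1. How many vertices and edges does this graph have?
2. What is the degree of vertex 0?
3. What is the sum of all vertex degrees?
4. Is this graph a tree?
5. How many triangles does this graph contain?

Count: 7 vertices, 8 edges.
Vertex 0 has neighbors [2, 4, 5, 6], degree = 4.
Handshaking lemma: 2 * 8 = 16.
A tree on 7 vertices has 6 edges. This graph has 8 edges (2 extra). Not a tree.
Number of triangles = 1.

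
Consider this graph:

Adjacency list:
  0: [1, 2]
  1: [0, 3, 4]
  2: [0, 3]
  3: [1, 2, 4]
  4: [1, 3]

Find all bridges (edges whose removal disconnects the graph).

No bridges found. The graph is 2-edge-connected (no single edge removal disconnects it).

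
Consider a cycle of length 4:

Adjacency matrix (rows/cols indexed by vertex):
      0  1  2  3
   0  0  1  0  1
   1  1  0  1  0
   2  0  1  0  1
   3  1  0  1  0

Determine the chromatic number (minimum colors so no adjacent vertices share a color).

This is an even cycle (C_4). Even cycles are bipartite.
Chromatic number = 2.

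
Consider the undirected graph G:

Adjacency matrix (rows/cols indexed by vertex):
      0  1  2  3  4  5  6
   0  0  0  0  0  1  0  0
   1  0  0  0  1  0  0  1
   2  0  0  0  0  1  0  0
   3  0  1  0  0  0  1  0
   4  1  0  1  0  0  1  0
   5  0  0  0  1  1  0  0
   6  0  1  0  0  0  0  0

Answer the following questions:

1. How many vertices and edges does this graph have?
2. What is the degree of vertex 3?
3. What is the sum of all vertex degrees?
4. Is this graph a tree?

Count: 7 vertices, 6 edges.
Vertex 3 has neighbors [1, 5], degree = 2.
Handshaking lemma: 2 * 6 = 12.
A graph is a tree iff it is connected and has exactly n-1 edges. This graph is connected (all 7 vertices in one component) and has 7-1 = 6 edges. It is a tree.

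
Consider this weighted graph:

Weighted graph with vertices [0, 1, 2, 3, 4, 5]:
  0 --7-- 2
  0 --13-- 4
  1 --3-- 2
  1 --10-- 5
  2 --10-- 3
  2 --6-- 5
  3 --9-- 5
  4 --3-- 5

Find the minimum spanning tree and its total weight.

Applying Kruskal's algorithm (sort edges by weight, add if no cycle):
  Add (1,2) w=3
  Add (4,5) w=3
  Add (2,5) w=6
  Add (0,2) w=7
  Add (3,5) w=9
  Skip (1,5) w=10 (creates cycle)
  Skip (2,3) w=10 (creates cycle)
  Skip (0,4) w=13 (creates cycle)
MST weight = 28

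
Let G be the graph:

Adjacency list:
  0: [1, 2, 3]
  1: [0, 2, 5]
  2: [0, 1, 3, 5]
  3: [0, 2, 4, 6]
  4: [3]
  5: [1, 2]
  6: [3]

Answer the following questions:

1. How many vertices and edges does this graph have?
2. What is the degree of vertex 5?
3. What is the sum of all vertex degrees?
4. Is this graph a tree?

Count: 7 vertices, 9 edges.
Vertex 5 has neighbors [1, 2], degree = 2.
Handshaking lemma: 2 * 9 = 18.
A tree on 7 vertices has 6 edges. This graph has 9 edges (3 extra). Not a tree.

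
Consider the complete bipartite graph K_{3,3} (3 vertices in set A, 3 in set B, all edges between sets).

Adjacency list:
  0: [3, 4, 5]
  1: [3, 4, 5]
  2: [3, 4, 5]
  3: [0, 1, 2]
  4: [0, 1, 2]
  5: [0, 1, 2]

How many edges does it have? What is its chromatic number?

K_{3,3} has 3 * 3 = 9 edges.
Bipartite graphs have chromatic number 2 (color each partition differently).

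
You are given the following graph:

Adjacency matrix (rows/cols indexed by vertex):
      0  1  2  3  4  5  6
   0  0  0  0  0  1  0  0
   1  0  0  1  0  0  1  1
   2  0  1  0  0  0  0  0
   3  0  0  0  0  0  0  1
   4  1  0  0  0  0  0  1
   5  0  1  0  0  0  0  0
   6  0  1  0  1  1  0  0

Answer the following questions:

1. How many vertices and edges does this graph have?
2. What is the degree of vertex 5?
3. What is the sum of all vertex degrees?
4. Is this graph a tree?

Count: 7 vertices, 6 edges.
Vertex 5 has neighbors [1], degree = 1.
Handshaking lemma: 2 * 6 = 12.
A graph is a tree iff it is connected and has exactly n-1 edges. This graph is connected (all 7 vertices in one component) and has 7-1 = 6 edges. It is a tree.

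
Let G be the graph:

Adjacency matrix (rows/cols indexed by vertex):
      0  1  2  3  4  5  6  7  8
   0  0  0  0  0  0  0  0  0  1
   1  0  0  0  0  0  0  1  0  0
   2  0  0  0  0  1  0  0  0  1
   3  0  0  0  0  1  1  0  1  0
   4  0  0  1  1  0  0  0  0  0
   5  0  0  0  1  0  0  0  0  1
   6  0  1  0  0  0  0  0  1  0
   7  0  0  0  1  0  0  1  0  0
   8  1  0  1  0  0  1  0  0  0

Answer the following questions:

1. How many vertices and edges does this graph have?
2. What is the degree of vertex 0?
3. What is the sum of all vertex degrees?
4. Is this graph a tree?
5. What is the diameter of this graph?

Count: 9 vertices, 9 edges.
Vertex 0 has neighbors [8], degree = 1.
Handshaking lemma: 2 * 9 = 18.
A tree on 9 vertices has 8 edges. This graph has 9 edges (1 extra). Not a tree.
Diameter (longest shortest path) = 6.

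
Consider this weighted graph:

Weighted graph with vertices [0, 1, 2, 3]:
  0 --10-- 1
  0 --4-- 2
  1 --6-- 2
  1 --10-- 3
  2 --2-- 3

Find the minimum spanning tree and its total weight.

Applying Kruskal's algorithm (sort edges by weight, add if no cycle):
  Add (2,3) w=2
  Add (0,2) w=4
  Add (1,2) w=6
  Skip (0,1) w=10 (creates cycle)
  Skip (1,3) w=10 (creates cycle)
MST weight = 12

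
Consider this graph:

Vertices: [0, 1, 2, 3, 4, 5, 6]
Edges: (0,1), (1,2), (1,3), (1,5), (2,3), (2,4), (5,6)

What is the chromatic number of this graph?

The graph has a maximum clique of size 3 (lower bound on chromatic number).
A valid 3-coloring: {0: 1, 1: 0, 2: 1, 3: 2, 4: 0, 5: 1, 6: 0}.
Chromatic number = 3.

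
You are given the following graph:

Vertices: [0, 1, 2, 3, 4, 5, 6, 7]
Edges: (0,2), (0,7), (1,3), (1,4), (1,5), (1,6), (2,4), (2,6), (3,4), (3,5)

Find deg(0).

Vertex 0 has neighbors [2, 7], so deg(0) = 2.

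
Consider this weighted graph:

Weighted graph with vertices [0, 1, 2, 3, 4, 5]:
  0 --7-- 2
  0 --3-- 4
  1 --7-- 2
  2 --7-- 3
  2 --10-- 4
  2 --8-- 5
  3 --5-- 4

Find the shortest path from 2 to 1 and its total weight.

Using Dijkstra's algorithm from vertex 2:
Shortest path: 2 -> 1
Total weight: 7 = 7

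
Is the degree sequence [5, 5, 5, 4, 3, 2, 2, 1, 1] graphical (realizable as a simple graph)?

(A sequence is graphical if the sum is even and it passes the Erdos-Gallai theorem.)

Sum of degrees = 28. Sum is even and passes Erdos-Gallai. The sequence IS graphical.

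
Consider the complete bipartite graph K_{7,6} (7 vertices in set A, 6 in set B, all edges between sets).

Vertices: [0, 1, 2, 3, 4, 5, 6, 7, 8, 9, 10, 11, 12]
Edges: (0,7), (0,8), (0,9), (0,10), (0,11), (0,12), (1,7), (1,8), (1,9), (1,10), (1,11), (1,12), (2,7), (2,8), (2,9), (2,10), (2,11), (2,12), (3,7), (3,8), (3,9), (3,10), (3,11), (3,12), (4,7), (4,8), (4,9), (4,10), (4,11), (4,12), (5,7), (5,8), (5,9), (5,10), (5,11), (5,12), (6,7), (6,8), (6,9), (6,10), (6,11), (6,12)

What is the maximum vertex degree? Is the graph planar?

Set-A vertices have degree 6; set-B vertices have degree 7. Maximum degree = max(7,6) = 7.
K_{7,6} contains K_{3,3} as a subgraph (since both sides have >= 3 vertices); by Kuratowski's theorem it is not planar.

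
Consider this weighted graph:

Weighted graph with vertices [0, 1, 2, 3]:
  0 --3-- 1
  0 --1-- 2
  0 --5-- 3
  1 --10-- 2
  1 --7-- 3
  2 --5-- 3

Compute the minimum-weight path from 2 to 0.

Using Dijkstra's algorithm from vertex 2:
Shortest path: 2 -> 0
Total weight: 1 = 1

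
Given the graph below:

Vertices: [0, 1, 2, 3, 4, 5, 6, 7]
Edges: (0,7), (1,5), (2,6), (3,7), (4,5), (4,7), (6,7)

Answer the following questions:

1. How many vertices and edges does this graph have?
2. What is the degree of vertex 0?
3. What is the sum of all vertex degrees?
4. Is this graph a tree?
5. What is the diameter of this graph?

Count: 8 vertices, 7 edges.
Vertex 0 has neighbors [7], degree = 1.
Handshaking lemma: 2 * 7 = 14.
A graph is a tree iff it is connected and has exactly n-1 edges. This graph is connected (all 8 vertices in one component) and has 8-1 = 7 edges. It is a tree.
Diameter (longest shortest path) = 5.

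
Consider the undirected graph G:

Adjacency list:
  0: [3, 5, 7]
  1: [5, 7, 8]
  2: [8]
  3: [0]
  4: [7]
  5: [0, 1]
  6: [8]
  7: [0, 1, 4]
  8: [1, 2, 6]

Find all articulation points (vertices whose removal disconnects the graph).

An articulation point is a vertex whose removal disconnects the graph.
Articulation points: [0, 1, 7, 8]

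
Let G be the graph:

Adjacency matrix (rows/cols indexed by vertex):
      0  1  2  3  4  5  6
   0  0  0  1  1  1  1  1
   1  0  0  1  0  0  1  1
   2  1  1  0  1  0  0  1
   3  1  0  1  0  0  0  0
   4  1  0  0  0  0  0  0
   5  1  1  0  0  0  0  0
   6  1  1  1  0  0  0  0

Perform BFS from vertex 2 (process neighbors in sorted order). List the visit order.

BFS from vertex 2 (neighbors processed in ascending order):
Visit order: 2, 0, 1, 3, 6, 4, 5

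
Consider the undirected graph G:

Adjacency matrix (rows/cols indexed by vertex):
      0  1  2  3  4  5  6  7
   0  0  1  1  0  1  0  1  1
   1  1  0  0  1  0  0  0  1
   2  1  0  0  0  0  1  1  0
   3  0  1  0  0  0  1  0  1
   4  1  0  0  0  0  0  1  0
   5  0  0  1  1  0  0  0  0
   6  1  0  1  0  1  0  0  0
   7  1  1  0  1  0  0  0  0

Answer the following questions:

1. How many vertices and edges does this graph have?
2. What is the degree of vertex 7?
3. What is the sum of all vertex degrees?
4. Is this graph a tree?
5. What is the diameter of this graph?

Count: 8 vertices, 12 edges.
Vertex 7 has neighbors [0, 1, 3], degree = 3.
Handshaking lemma: 2 * 12 = 24.
A tree on 8 vertices has 7 edges. This graph has 12 edges (5 extra). Not a tree.
Diameter (longest shortest path) = 3.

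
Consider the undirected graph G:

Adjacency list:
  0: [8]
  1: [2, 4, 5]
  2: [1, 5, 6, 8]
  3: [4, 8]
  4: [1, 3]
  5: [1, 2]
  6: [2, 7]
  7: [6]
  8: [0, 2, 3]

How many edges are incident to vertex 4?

Vertex 4 has neighbors [1, 3], so deg(4) = 2.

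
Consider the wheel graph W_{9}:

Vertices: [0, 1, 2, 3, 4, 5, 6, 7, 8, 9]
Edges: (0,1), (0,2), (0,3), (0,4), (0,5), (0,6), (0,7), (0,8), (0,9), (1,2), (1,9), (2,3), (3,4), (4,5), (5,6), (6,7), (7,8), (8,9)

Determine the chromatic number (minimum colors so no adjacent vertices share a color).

W_{9} = C_{9} plus a hub adjacent to every cycle vertex.
The outer cycle needs 3 colors (odd cycle); the hub is adjacent to all of them so needs a fresh color.
Chromatic number = 3 + 1 = 4.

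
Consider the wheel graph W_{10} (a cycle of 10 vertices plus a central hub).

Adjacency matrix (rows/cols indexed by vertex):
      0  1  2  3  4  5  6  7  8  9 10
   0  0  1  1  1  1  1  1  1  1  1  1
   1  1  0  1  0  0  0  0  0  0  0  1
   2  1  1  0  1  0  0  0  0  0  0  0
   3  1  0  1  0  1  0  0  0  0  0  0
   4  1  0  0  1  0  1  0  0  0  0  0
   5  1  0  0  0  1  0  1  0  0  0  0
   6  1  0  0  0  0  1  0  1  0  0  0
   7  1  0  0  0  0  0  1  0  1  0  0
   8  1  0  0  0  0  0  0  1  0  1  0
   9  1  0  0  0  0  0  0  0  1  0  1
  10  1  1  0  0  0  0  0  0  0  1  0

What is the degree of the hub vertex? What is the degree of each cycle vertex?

The hub connects to all 10 cycle vertices, so deg(hub) = 10.
Each cycle vertex connects to 2 neighbors on the cycle plus the hub, so deg(cycle vertex) = 3.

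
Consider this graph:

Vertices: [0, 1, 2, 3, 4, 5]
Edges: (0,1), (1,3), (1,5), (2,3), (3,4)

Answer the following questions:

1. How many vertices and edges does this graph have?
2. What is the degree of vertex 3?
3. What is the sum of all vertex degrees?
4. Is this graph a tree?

Count: 6 vertices, 5 edges.
Vertex 3 has neighbors [1, 2, 4], degree = 3.
Handshaking lemma: 2 * 5 = 10.
A graph is a tree iff it is connected and has exactly n-1 edges. This graph is connected (all 6 vertices in one component) and has 6-1 = 5 edges. It is a tree.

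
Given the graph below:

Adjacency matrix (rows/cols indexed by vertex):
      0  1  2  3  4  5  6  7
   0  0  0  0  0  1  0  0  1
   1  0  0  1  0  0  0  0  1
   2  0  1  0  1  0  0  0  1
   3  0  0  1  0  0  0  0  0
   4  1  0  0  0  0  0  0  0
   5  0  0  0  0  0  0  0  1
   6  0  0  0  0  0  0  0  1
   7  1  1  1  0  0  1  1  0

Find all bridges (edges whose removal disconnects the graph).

A bridge is an edge whose removal increases the number of connected components.
Bridges found: (0,4), (0,7), (2,3), (5,7), (6,7)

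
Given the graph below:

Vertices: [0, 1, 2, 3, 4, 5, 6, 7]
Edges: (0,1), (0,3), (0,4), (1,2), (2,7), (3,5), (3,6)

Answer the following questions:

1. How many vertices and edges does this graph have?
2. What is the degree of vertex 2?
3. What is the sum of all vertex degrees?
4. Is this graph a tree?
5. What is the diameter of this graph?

Count: 8 vertices, 7 edges.
Vertex 2 has neighbors [1, 7], degree = 2.
Handshaking lemma: 2 * 7 = 14.
A graph is a tree iff it is connected and has exactly n-1 edges. This graph is connected (all 8 vertices in one component) and has 8-1 = 7 edges. It is a tree.
Diameter (longest shortest path) = 5.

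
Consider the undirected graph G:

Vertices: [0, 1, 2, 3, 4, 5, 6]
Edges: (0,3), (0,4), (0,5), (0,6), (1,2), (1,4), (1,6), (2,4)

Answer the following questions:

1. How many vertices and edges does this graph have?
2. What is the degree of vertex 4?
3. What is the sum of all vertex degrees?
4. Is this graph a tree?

Count: 7 vertices, 8 edges.
Vertex 4 has neighbors [0, 1, 2], degree = 3.
Handshaking lemma: 2 * 8 = 16.
A tree on 7 vertices has 6 edges. This graph has 8 edges (2 extra). Not a tree.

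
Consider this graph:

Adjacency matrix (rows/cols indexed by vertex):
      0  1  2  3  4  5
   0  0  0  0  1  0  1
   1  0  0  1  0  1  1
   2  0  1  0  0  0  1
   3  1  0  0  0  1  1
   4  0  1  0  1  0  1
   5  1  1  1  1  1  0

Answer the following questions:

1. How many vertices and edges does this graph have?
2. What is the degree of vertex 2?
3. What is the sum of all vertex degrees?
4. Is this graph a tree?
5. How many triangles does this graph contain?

Count: 6 vertices, 9 edges.
Vertex 2 has neighbors [1, 5], degree = 2.
Handshaking lemma: 2 * 9 = 18.
A tree on 6 vertices has 5 edges. This graph has 9 edges (4 extra). Not a tree.
Number of triangles = 4.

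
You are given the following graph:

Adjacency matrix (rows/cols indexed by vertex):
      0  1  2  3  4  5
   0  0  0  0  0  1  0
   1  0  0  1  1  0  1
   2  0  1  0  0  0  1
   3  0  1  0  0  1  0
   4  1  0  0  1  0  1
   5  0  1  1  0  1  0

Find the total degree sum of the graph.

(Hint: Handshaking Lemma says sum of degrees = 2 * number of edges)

Count edges: 7 edges.
By Handshaking Lemma: sum of degrees = 2 * 7 = 14.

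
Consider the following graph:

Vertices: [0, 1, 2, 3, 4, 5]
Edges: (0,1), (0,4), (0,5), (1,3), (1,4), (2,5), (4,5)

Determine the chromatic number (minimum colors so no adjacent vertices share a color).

The graph has a maximum clique of size 3 (lower bound on chromatic number).
A valid 3-coloring: {0: 0, 1: 1, 2: 0, 3: 0, 4: 2, 5: 1}.
Chromatic number = 3.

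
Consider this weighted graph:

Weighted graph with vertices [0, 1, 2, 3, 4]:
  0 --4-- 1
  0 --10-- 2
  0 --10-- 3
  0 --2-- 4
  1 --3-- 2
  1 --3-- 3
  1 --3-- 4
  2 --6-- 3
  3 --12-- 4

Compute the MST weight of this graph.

Applying Kruskal's algorithm (sort edges by weight, add if no cycle):
  Add (0,4) w=2
  Add (1,2) w=3
  Add (1,4) w=3
  Add (1,3) w=3
  Skip (0,1) w=4 (creates cycle)
  Skip (2,3) w=6 (creates cycle)
  Skip (0,2) w=10 (creates cycle)
  Skip (0,3) w=10 (creates cycle)
  Skip (3,4) w=12 (creates cycle)
MST weight = 11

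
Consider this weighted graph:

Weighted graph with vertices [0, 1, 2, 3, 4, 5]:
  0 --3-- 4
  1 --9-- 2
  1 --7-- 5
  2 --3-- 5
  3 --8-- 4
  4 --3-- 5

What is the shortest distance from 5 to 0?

Using Dijkstra's algorithm from vertex 5:
Shortest path: 5 -> 4 -> 0
Total weight: 3 + 3 = 6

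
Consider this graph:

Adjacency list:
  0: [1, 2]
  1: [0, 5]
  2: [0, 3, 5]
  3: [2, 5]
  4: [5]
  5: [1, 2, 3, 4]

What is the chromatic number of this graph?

The graph has a maximum clique of size 3 (lower bound on chromatic number).
A valid 3-coloring: {0: 0, 1: 1, 2: 1, 3: 2, 4: 1, 5: 0}.
Chromatic number = 3.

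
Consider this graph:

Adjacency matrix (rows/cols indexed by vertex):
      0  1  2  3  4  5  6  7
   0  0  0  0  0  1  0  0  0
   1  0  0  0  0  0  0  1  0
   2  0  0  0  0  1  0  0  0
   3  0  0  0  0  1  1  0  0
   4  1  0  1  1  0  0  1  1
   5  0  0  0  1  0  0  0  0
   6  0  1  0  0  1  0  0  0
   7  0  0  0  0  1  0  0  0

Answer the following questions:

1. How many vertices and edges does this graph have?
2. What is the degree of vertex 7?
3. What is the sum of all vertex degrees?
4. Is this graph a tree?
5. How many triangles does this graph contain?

Count: 8 vertices, 7 edges.
Vertex 7 has neighbors [4], degree = 1.
Handshaking lemma: 2 * 7 = 14.
A graph is a tree iff it is connected and has exactly n-1 edges. This graph is connected (all 8 vertices in one component) and has 8-1 = 7 edges. It is a tree.
Number of triangles = 0.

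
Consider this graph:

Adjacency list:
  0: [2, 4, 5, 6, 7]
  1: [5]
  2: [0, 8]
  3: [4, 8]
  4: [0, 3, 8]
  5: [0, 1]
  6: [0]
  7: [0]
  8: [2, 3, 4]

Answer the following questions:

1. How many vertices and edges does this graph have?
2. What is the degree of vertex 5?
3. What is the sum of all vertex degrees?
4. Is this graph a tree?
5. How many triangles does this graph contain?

Count: 9 vertices, 10 edges.
Vertex 5 has neighbors [0, 1], degree = 2.
Handshaking lemma: 2 * 10 = 20.
A tree on 9 vertices has 8 edges. This graph has 10 edges (2 extra). Not a tree.
Number of triangles = 1.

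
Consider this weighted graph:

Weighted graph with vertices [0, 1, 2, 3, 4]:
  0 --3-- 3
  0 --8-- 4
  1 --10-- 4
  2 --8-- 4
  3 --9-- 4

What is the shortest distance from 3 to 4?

Using Dijkstra's algorithm from vertex 3:
Shortest path: 3 -> 4
Total weight: 9 = 9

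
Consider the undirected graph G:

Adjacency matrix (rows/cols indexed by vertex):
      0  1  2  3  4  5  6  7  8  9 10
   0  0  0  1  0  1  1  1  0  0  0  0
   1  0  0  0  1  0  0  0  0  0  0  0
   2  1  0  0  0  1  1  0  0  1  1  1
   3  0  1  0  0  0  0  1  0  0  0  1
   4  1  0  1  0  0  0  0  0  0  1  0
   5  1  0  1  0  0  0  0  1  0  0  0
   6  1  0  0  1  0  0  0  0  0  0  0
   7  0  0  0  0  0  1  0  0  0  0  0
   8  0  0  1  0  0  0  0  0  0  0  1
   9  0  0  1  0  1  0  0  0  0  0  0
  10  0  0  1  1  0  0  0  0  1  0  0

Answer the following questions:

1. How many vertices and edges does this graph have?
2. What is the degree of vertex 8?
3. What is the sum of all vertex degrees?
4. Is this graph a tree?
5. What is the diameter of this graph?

Count: 11 vertices, 15 edges.
Vertex 8 has neighbors [2, 10], degree = 2.
Handshaking lemma: 2 * 15 = 30.
A tree on 11 vertices has 10 edges. This graph has 15 edges (5 extra). Not a tree.
Diameter (longest shortest path) = 5.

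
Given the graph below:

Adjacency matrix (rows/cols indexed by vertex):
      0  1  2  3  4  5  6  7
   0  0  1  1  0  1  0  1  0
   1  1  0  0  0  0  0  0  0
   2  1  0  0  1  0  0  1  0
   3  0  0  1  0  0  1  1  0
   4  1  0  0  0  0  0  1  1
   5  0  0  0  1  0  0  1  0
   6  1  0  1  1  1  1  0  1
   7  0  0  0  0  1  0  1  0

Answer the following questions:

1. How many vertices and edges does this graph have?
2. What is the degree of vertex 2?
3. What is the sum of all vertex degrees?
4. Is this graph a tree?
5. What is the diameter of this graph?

Count: 8 vertices, 12 edges.
Vertex 2 has neighbors [0, 3, 6], degree = 3.
Handshaking lemma: 2 * 12 = 24.
A tree on 8 vertices has 7 edges. This graph has 12 edges (5 extra). Not a tree.
Diameter (longest shortest path) = 3.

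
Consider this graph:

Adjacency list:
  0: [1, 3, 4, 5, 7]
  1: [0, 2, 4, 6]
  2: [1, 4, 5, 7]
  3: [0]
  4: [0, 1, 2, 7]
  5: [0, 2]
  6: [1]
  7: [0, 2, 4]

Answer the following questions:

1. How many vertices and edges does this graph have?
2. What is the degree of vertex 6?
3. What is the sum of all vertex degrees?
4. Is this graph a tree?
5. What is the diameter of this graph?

Count: 8 vertices, 12 edges.
Vertex 6 has neighbors [1], degree = 1.
Handshaking lemma: 2 * 12 = 24.
A tree on 8 vertices has 7 edges. This graph has 12 edges (5 extra). Not a tree.
Diameter (longest shortest path) = 3.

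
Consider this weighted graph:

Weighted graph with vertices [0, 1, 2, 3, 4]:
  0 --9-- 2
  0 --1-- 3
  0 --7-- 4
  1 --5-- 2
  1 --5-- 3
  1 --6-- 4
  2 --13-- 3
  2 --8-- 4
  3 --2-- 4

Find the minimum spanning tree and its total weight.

Applying Kruskal's algorithm (sort edges by weight, add if no cycle):
  Add (0,3) w=1
  Add (3,4) w=2
  Add (1,2) w=5
  Add (1,3) w=5
  Skip (1,4) w=6 (creates cycle)
  Skip (0,4) w=7 (creates cycle)
  Skip (2,4) w=8 (creates cycle)
  Skip (0,2) w=9 (creates cycle)
  Skip (2,3) w=13 (creates cycle)
MST weight = 13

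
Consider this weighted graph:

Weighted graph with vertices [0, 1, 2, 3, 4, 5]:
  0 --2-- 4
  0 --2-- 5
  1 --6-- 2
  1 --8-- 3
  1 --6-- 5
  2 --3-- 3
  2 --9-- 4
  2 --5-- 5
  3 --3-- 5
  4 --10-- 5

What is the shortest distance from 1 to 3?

Using Dijkstra's algorithm from vertex 1:
Shortest path: 1 -> 3
Total weight: 8 = 8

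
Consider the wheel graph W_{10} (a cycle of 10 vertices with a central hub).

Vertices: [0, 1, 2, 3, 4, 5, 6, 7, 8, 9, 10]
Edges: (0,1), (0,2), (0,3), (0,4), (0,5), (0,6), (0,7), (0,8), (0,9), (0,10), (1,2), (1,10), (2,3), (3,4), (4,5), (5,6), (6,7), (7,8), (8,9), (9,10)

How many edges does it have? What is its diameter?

Wheel graph W_{10}: 10 cycle edges + 10 spoke edges = 20 edges.
The hub is distance 1 from all cycle vertices. Max distance between cycle vertices through hub is 2.
Diameter = 2.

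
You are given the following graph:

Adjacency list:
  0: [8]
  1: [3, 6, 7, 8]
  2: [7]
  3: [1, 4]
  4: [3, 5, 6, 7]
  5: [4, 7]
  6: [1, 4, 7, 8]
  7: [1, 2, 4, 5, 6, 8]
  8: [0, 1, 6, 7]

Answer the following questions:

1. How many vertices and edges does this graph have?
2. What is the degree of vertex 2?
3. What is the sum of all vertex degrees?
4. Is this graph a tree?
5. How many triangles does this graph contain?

Count: 9 vertices, 14 edges.
Vertex 2 has neighbors [7], degree = 1.
Handshaking lemma: 2 * 14 = 28.
A tree on 9 vertices has 8 edges. This graph has 14 edges (6 extra). Not a tree.
Number of triangles = 6.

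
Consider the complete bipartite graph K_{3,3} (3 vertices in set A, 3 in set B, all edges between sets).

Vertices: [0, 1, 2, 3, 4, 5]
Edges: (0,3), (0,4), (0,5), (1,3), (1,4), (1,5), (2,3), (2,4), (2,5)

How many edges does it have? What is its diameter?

K_{3,3} has 3 * 3 = 9 edges.
Any vertex reaches any opposite-side vertex in 1 step; same-side vertices reach in 2 steps via any opposite-side vertex.
Diameter = 2.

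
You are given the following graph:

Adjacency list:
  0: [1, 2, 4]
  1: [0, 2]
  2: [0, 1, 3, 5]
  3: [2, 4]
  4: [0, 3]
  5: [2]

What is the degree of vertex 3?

Vertex 3 has neighbors [2, 4], so deg(3) = 2.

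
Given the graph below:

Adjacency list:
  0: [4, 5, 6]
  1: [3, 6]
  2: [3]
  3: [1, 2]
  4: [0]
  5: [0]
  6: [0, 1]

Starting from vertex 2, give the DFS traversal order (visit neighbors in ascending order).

DFS from vertex 2 (neighbors processed in ascending order):
Visit order: 2, 3, 1, 6, 0, 4, 5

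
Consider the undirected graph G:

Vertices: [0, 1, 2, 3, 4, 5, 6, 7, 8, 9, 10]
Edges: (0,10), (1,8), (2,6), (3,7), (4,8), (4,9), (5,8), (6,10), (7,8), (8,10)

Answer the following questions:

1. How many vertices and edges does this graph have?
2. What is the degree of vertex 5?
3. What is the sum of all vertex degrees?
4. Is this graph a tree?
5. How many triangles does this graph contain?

Count: 11 vertices, 10 edges.
Vertex 5 has neighbors [8], degree = 1.
Handshaking lemma: 2 * 10 = 20.
A graph is a tree iff it is connected and has exactly n-1 edges. This graph is connected (all 11 vertices in one component) and has 11-1 = 10 edges. It is a tree.
Number of triangles = 0.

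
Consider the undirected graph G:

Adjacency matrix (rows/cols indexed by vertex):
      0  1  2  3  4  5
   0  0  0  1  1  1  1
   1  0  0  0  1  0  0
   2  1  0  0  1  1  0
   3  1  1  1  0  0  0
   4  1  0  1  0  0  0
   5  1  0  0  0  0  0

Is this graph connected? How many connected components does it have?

Checking connectivity: the graph has 1 connected component(s).
All vertices are reachable from each other. The graph IS connected.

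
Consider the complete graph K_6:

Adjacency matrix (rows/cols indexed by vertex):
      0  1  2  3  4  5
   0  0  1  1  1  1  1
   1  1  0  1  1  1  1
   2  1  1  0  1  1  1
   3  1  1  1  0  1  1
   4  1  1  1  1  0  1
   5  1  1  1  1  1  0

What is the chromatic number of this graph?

In K_6, every vertex is adjacent to every other vertex.
Each vertex needs a unique color.
Chromatic number = 6.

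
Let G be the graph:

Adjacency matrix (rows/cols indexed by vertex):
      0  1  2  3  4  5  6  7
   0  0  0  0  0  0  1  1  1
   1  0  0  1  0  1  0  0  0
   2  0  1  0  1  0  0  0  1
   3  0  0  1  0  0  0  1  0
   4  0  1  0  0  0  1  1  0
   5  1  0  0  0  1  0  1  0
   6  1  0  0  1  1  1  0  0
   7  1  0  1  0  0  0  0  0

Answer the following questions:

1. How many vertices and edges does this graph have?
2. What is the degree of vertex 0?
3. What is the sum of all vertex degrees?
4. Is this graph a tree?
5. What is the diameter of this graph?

Count: 8 vertices, 11 edges.
Vertex 0 has neighbors [5, 6, 7], degree = 3.
Handshaking lemma: 2 * 11 = 22.
A tree on 8 vertices has 7 edges. This graph has 11 edges (4 extra). Not a tree.
Diameter (longest shortest path) = 3.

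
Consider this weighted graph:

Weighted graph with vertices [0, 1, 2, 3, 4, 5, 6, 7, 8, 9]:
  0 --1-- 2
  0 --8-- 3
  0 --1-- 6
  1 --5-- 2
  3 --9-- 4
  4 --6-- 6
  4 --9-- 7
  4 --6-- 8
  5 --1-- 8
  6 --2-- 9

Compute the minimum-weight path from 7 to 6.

Using Dijkstra's algorithm from vertex 7:
Shortest path: 7 -> 4 -> 6
Total weight: 9 + 6 = 15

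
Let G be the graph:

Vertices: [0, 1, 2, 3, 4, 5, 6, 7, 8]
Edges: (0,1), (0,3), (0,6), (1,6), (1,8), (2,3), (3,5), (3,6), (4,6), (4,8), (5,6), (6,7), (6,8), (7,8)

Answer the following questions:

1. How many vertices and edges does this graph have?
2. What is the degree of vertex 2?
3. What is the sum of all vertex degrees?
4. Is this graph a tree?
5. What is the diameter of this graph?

Count: 9 vertices, 14 edges.
Vertex 2 has neighbors [3], degree = 1.
Handshaking lemma: 2 * 14 = 28.
A tree on 9 vertices has 8 edges. This graph has 14 edges (6 extra). Not a tree.
Diameter (longest shortest path) = 3.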